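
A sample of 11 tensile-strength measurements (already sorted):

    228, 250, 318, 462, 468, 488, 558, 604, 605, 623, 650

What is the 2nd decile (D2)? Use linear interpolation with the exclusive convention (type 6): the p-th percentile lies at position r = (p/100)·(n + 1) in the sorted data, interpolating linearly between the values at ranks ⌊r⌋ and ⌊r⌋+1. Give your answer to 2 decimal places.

n = 11.
r = (20/100)·(11 + 1) = 2.4.
Rank 2 is 250 and rank 3 is 318.
Interpolate: 250 + 0.4·(318 − 250) = 250 + 0.4·68 = 277.2.

277.20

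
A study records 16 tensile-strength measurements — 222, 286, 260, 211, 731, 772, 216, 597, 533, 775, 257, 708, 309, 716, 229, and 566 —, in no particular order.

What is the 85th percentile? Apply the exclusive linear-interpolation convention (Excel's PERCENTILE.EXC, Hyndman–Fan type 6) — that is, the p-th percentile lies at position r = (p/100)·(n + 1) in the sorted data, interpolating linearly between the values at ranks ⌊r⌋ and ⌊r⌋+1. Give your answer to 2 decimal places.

Sorted: 211, 216, 222, 229, 257, 260, 286, 309, 533, 566, 597, 708, 716, 731, 772, 775.
n = 16.
r = (85/100)·(16 + 1) = 14.45.
Rank 14 is 731 and rank 15 is 772.
Interpolate: 731 + 0.45·(772 − 731) = 731 + 0.45·41 = 749.45.

749.45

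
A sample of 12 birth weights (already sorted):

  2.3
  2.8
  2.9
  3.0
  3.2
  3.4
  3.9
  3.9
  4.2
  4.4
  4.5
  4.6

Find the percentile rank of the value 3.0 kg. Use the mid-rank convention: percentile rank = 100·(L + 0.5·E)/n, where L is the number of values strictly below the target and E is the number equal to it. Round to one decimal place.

29.2

Count below 3.0: L = 3; count equal: E = 1; n = 12.
Percentile rank = 100·(3 + 0.5·1)/12 = 100·3.5/12 = 29.17.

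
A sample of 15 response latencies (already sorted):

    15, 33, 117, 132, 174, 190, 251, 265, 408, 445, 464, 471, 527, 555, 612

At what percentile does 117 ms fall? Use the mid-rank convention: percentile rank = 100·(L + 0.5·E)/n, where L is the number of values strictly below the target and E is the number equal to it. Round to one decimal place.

Count below 117: L = 2; count equal: E = 1; n = 15.
Percentile rank = 100·(2 + 0.5·1)/15 = 100·2.5/15 = 16.67.

16.7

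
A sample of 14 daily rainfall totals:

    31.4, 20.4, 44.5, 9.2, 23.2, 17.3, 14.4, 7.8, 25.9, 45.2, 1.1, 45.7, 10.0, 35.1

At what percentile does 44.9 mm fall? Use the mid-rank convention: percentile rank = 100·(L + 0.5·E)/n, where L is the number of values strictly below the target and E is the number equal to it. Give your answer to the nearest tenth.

Sorted: 1.1, 7.8, 9.2, 10.0, 14.4, 17.3, 20.4, 23.2, 25.9, 31.4, 35.1, 44.5, 45.2, 45.7.
Count below 44.9: L = 12; count equal: E = 0; n = 14.
Percentile rank = 100·(12 + 0.5·0)/14 = 100·12/14 = 85.71.

85.7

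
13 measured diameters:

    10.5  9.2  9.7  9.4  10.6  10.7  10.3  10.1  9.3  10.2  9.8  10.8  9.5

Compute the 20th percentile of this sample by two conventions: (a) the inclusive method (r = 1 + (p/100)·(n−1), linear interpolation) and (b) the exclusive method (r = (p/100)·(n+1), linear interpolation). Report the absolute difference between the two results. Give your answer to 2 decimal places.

Sorted: 9.2, 9.3, 9.4, 9.5, 9.7, 9.8, 10.1, 10.2, 10.3, 10.5, 10.6, 10.7, 10.8.
n = 13.
(a) r = 3.4; between ranks 3 (9.4) and 4 (9.5): 9.44.
(b) r = 2.8; between ranks 2 (9.3) and 3 (9.4): 9.38.
|9.44 − 9.38| = 0.06.

0.06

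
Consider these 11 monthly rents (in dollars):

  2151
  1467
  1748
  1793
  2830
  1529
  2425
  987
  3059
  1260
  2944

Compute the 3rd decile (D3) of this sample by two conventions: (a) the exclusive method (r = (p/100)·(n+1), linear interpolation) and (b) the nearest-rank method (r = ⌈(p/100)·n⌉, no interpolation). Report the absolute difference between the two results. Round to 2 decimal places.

Sorted: 987, 1260, 1467, 1529, 1748, 1793, 2151, 2425, 2830, 2944, 3059.
n = 11.
(a) r = 3.6; between ranks 3 (1467) and 4 (1529): 1504.2.
(b) the nearest-rank method: rank 4 → 1529.
|1504.2 − 1529| = 24.8.

24.80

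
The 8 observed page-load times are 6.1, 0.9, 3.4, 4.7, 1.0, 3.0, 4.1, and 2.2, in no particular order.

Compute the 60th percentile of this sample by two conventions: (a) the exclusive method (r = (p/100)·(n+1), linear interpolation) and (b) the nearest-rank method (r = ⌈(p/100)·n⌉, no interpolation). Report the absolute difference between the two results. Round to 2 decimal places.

0.28

Sorted: 0.9, 1.0, 2.2, 3.0, 3.4, 4.1, 4.7, 6.1.
n = 8.
(a) r = 5.4; between ranks 5 (3.4) and 6 (4.1): 3.68.
(b) the nearest-rank method: rank 5 → 3.4.
|3.68 − 3.4| = 0.28.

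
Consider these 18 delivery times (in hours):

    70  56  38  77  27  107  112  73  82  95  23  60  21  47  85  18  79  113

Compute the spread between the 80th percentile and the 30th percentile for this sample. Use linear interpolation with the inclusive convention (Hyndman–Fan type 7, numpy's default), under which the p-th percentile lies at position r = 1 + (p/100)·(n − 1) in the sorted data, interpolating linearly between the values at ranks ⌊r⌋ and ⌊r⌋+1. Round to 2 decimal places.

43.10

Sorted: 18, 21, 23, 27, 38, 47, 56, 60, 70, 73, 77, 79, 82, 85, 95, 107, 112, 113.
n = 18.
P30: r = 6.1; ranks 6–7 are 47, 56; interpolating gives 47.9.
P80: r = 14.6; ranks 14–15 are 85, 95; interpolating gives 91.
Difference: 91 − 47.9 = 43.1.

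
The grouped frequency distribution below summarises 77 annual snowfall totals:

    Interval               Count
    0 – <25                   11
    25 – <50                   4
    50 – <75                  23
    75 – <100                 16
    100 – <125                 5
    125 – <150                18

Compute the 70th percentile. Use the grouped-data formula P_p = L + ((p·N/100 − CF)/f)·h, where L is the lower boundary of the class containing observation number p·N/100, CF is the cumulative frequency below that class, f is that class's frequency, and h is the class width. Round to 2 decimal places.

99.84

N = 77; target position k = 70/100 · 77 = 53.9.
Cumulative frequencies: 11, 15, 38, 54, 59, 77.
Observation 53.9 falls in the class 75 – <100.
L = 75, CF = 38, f = 16, h = 25.
P70 = 75 + ((53.9 − 38)/16)·25 = 75 + 24.8438 = 99.8438.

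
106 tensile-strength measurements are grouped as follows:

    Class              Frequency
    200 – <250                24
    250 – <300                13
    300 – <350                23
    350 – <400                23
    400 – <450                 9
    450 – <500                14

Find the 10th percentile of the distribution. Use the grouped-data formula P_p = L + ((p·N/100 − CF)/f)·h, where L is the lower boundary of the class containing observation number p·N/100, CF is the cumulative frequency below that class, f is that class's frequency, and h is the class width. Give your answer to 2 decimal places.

222.08

N = 106; target position k = 10/100 · 106 = 10.6.
Cumulative frequencies: 24, 37, 60, 83, 92, 106.
Observation 10.6 falls in the class 200 – <250.
L = 200, CF = 0, f = 24, h = 50.
P10 = 200 + ((10.6 − 0)/24)·50 = 200 + 22.0833 = 222.083.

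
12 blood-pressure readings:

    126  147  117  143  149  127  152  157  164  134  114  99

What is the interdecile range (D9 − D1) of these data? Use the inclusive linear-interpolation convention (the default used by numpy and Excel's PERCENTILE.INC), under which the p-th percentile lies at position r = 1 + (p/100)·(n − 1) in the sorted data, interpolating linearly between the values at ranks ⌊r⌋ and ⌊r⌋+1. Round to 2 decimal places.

42.20

Sorted: 99, 114, 117, 126, 127, 134, 143, 147, 149, 152, 157, 164.
n = 12.
P10: r = 2.1; ranks 2–3 are 114, 117; interpolating gives 114.3.
P90: r = 10.9; ranks 10–11 are 152, 157; interpolating gives 156.5.
Difference: 156.5 − 114.3 = 42.2.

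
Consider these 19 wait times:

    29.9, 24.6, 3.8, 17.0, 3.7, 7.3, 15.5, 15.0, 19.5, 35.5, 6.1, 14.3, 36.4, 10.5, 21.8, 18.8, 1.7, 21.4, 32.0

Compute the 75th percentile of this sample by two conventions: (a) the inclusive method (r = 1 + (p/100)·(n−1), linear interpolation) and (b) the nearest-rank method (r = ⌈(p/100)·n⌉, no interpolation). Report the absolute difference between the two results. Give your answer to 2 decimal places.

1.40

Sorted: 1.7, 3.7, 3.8, 6.1, 7.3, 10.5, 14.3, 15.0, 15.5, 17.0, 18.8, 19.5, 21.4, 21.8, 24.6, 29.9, 32.0, 35.5, 36.4.
n = 19.
(a) r = 14.5; between ranks 14 (21.8) and 15 (24.6): 23.2.
(b) the nearest-rank method: rank 15 → 24.6.
|23.2 − 24.6| = 1.4.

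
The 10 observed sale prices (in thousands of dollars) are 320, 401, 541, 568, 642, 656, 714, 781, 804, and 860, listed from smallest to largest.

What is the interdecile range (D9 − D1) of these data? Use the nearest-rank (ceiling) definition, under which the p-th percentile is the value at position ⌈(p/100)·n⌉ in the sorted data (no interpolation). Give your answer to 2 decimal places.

n = 10.
P10: rank ⌈10/100·10⌉ = 1 → 320.
P90: rank ⌈90/100·10⌉ = 9 → 804.
Difference: 804 − 320 = 484.

484.00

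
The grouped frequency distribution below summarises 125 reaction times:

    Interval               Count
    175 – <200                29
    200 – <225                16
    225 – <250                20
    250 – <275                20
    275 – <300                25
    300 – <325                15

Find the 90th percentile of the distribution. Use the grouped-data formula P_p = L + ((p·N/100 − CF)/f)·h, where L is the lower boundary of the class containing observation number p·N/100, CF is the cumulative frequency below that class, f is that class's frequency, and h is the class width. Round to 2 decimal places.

304.17

N = 125; target position k = 90/100 · 125 = 112.5.
Cumulative frequencies: 29, 45, 65, 85, 110, 125.
Observation 112.5 falls in the class 300 – <325.
L = 300, CF = 110, f = 15, h = 25.
P90 = 300 + ((112.5 − 110)/15)·25 = 300 + 4.16667 = 304.167.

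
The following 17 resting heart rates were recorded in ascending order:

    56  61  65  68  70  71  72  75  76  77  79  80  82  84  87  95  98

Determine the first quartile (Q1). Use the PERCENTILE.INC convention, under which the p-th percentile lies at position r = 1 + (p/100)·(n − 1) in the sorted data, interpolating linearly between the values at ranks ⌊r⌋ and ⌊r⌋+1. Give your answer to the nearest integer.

n = 17.
r = 1 + (25/100)·(17 − 1) = 1 + 4 = 5.
r is an integer, so P25 is the value at rank 5: 70.

70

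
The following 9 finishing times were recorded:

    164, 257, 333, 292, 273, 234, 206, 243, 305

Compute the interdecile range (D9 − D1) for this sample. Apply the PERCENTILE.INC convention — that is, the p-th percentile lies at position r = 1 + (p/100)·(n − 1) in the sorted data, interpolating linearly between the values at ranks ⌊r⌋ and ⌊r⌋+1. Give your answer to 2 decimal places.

Sorted: 164, 206, 234, 243, 257, 273, 292, 305, 333.
n = 9.
P10: r = 1.8; ranks 1–2 are 164, 206; interpolating gives 197.6.
P90: r = 8.2; ranks 8–9 are 305, 333; interpolating gives 310.6.
Difference: 310.6 − 197.6 = 113.

113.00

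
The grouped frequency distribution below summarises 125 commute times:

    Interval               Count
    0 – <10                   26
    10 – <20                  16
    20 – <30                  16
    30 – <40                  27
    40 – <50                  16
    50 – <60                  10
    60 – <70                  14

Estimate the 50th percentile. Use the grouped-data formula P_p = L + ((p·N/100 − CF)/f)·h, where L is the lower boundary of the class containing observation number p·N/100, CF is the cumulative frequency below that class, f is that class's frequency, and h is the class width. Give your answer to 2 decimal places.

31.67

N = 125; target position k = 50/100 · 125 = 62.5.
Cumulative frequencies: 26, 42, 58, 85, 101, 111, 125.
Observation 62.5 falls in the class 30 – <40.
L = 30, CF = 58, f = 27, h = 10.
P50 = 30 + ((62.5 − 58)/27)·10 = 30 + 1.66667 = 31.6667.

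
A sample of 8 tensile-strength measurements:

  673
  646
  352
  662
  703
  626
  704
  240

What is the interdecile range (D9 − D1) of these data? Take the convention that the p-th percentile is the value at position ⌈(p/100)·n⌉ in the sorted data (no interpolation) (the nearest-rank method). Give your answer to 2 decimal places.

464.00

Sorted: 240, 352, 626, 646, 662, 673, 703, 704.
n = 8.
P10: rank ⌈10/100·8⌉ = 1 → 240.
P90: rank ⌈90/100·8⌉ = 8 → 704.
Difference: 704 − 240 = 464.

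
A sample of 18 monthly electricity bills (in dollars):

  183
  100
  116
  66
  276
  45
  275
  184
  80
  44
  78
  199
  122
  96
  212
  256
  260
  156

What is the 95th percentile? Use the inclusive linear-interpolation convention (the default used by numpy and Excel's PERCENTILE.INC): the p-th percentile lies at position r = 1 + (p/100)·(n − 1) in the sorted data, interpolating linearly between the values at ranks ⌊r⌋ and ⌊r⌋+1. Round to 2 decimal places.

275.15

Sorted: 44, 45, 66, 78, 80, 96, 100, 116, 122, 156, 183, 184, 199, 212, 256, 260, 275, 276.
n = 18.
r = 1 + (95/100)·(18 − 1) = 1 + 16.15 = 17.15.
Rank 17 is 275 and rank 18 is 276.
Interpolate: 275 + 0.15·(276 − 275) = 275 + 0.15·1 = 275.15.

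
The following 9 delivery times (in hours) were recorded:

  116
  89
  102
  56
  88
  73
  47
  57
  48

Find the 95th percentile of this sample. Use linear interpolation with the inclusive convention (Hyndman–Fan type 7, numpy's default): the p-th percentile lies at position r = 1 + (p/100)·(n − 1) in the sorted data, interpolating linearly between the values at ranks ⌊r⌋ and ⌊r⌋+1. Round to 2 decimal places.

110.40

Sorted: 47, 48, 56, 57, 73, 88, 89, 102, 116.
n = 9.
r = 1 + (95/100)·(9 − 1) = 1 + 7.6 = 8.6.
Rank 8 is 102 and rank 9 is 116.
Interpolate: 102 + 0.6·(116 − 102) = 102 + 0.6·14 = 110.4.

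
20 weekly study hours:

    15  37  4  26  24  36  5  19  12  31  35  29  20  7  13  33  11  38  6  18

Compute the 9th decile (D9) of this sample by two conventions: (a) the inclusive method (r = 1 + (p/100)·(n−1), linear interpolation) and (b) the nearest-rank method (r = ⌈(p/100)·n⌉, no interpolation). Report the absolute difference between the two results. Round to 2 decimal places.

0.10

Sorted: 4, 5, 6, 7, 11, 12, 13, 15, 18, 19, 20, 24, 26, 29, 31, 33, 35, 36, 37, 38.
n = 20.
(a) r = 18.1; between ranks 18 (36) and 19 (37): 36.1.
(b) the nearest-rank method: rank 18 → 36.
|36.1 − 36| = 0.1.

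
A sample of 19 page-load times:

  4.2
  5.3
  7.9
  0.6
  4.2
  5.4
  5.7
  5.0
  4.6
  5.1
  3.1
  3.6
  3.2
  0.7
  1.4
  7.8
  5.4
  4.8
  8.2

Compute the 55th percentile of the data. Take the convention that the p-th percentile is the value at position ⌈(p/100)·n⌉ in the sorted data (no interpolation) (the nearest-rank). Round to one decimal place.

5.0

Sorted: 0.6, 0.7, 1.4, 3.1, 3.2, 3.6, 4.2, 4.2, 4.6, 4.8, 5.0, 5.1, 5.3, 5.4, 5.4, 5.7, 7.8, 7.9, 8.2.
n = 19.
Position = ⌈55/100 · 19⌉ = ⌈10.45⌉ = 11.
The value at rank 11 is 5.0.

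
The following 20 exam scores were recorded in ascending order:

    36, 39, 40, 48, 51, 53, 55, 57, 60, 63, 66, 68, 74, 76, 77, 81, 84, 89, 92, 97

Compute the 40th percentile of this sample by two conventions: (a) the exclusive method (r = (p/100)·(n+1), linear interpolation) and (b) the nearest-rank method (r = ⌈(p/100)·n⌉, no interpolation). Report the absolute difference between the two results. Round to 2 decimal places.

n = 20.
(a) r = 8.4; between ranks 8 (57) and 9 (60): 58.2.
(b) the nearest-rank method: rank 8 → 57.
|58.2 − 57| = 1.2.

1.20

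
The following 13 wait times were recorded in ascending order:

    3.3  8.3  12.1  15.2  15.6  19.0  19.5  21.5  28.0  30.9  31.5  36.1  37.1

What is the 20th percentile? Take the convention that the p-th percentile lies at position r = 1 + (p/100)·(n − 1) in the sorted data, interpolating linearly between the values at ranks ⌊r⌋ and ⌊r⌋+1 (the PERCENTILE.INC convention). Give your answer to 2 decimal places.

13.34

n = 13.
r = 1 + (20/100)·(13 − 1) = 1 + 2.4 = 3.4.
Rank 3 is 12.1 and rank 4 is 15.2.
Interpolate: 12.1 + 0.4·(15.2 − 12.1) = 12.1 + 0.4·3.1 = 13.34.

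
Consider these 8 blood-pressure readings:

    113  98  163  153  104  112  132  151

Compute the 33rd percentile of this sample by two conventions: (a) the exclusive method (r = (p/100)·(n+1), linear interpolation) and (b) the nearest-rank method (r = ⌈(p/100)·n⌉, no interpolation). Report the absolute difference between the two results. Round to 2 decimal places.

Sorted: 98, 104, 112, 113, 132, 151, 153, 163.
n = 8.
(a) r = 2.97; between ranks 2 (104) and 3 (112): 111.76.
(b) the nearest-rank method: rank 3 → 112.
|111.76 − 112| = 0.24.

0.24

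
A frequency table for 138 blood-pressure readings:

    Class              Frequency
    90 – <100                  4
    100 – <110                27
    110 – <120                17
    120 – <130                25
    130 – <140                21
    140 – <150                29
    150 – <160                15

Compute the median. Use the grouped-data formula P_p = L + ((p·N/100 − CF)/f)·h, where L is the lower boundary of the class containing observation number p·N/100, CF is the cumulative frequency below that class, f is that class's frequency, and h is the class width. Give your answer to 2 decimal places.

128.40

N = 138; target position k = 50/100 · 138 = 69.
Cumulative frequencies: 4, 31, 48, 73, 94, 123, 138.
Observation 69 falls in the class 120 – <130.
L = 120, CF = 48, f = 25, h = 10.
P50 = 120 + ((69 − 48)/25)·10 = 120 + 8.4 = 128.4.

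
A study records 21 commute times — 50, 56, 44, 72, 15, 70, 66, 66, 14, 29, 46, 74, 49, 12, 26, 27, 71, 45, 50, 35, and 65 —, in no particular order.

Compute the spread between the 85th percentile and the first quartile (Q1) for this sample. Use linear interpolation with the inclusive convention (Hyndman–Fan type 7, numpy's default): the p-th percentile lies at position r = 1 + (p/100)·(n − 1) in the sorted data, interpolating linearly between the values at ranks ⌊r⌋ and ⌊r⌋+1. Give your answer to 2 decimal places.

41.00

Sorted: 12, 14, 15, 26, 27, 29, 35, 44, 45, 46, 49, 50, 50, 56, 65, 66, 66, 70, 71, 72, 74.
n = 21.
P25: r = 6 (integer) → 29.
P85: r = 18 (integer) → 70.
Difference: 70 − 29 = 41.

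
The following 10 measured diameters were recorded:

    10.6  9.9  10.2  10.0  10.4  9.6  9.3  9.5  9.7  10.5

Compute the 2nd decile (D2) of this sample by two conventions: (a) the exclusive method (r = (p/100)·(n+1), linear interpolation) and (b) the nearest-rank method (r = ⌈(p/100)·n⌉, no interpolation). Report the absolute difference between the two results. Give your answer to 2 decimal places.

Sorted: 9.3, 9.5, 9.6, 9.7, 9.9, 10.0, 10.2, 10.4, 10.5, 10.6.
n = 10.
(a) r = 2.2; between ranks 2 (9.5) and 3 (9.6): 9.52.
(b) the nearest-rank method: rank 2 → 9.5.
|9.52 − 9.5| = 0.02.

0.02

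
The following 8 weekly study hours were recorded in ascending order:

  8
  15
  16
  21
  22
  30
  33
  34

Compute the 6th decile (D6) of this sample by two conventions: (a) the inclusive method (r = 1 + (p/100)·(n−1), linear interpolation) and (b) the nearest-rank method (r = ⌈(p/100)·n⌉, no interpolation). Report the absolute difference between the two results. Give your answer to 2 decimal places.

n = 8.
(a) r = 5.2; between ranks 5 (22) and 6 (30): 23.6.
(b) the nearest-rank method: rank 5 → 22.
|23.6 − 22| = 1.6.

1.60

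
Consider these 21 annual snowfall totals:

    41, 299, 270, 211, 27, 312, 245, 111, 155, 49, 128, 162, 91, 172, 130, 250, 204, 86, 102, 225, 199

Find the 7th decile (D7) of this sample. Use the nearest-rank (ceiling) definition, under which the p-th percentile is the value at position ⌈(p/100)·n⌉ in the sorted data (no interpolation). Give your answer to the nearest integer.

211

Sorted: 27, 41, 49, 86, 91, 102, 111, 128, 130, 155, 162, 172, 199, 204, 211, 225, 245, 250, 270, 299, 312.
n = 21.
Position = ⌈70/100 · 21⌉ = ⌈14.7⌉ = 15.
The value at rank 15 is 211.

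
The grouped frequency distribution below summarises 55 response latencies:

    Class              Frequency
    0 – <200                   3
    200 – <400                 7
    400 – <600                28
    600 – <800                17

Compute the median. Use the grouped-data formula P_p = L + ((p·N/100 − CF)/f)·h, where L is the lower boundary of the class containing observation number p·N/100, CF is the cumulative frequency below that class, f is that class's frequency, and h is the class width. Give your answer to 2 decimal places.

525.00

N = 55; target position k = 50/100 · 55 = 27.5.
Cumulative frequencies: 3, 10, 38, 55.
Observation 27.5 falls in the class 400 – <600.
L = 400, CF = 10, f = 28, h = 200.
P50 = 400 + ((27.5 − 10)/28)·200 = 400 + 125 = 525.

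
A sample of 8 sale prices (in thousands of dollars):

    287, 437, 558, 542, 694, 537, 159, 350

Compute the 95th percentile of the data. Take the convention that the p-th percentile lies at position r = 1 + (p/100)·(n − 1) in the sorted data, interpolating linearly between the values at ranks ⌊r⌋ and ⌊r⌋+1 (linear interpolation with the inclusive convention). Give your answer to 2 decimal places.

Sorted: 159, 287, 350, 437, 537, 542, 558, 694.
n = 8.
r = 1 + (95/100)·(8 − 1) = 1 + 6.65 = 7.65.
Rank 7 is 558 and rank 8 is 694.
Interpolate: 558 + 0.65·(694 − 558) = 558 + 0.65·136 = 646.4.

646.40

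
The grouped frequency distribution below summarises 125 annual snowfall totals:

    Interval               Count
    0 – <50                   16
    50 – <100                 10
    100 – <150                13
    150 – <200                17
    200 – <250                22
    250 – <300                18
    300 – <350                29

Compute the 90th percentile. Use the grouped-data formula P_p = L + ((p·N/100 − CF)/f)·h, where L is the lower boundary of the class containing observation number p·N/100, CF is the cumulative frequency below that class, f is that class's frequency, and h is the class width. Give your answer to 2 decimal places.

N = 125; target position k = 90/100 · 125 = 112.5.
Cumulative frequencies: 16, 26, 39, 56, 78, 96, 125.
Observation 112.5 falls in the class 300 – <350.
L = 300, CF = 96, f = 29, h = 50.
P90 = 300 + ((112.5 − 96)/29)·50 = 300 + 28.4483 = 328.448.

328.45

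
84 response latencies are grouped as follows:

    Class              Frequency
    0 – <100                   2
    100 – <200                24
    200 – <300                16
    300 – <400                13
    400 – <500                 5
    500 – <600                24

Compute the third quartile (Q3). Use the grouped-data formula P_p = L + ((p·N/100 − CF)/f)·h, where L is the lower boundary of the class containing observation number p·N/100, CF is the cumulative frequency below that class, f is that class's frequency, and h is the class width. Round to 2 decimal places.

512.50

N = 84; target position k = 75/100 · 84 = 63.
Cumulative frequencies: 2, 26, 42, 55, 60, 84.
Observation 63 falls in the class 500 – <600.
L = 500, CF = 60, f = 24, h = 100.
P75 = 500 + ((63 − 60)/24)·100 = 500 + 12.5 = 512.5.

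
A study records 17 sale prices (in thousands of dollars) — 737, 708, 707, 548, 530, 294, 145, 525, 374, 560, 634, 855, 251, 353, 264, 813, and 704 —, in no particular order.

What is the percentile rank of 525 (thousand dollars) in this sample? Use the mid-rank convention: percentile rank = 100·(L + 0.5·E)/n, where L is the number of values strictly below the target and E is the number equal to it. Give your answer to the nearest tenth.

Sorted: 145, 251, 264, 294, 353, 374, 525, 530, 548, 560, 634, 704, 707, 708, 737, 813, 855.
Count below 525: L = 6; count equal: E = 1; n = 17.
Percentile rank = 100·(6 + 0.5·1)/17 = 100·6.5/17 = 38.24.

38.2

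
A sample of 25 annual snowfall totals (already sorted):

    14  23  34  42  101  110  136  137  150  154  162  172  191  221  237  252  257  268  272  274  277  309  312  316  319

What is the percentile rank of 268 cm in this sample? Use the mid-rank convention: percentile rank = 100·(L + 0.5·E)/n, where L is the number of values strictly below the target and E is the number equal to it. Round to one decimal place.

Count below 268: L = 17; count equal: E = 1; n = 25.
Percentile rank = 100·(17 + 0.5·1)/25 = 100·17.5/25 = 70.

70.0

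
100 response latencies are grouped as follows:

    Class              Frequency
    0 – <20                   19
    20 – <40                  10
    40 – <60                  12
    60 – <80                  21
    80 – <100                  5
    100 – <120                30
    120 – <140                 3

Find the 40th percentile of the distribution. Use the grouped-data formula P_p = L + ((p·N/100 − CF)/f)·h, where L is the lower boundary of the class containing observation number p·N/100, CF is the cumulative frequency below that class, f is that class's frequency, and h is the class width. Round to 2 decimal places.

N = 100; target position k = 40/100 · 100 = 40.
Cumulative frequencies: 19, 29, 41, 62, 67, 97, 100.
Observation 40 falls in the class 40 – <60.
L = 40, CF = 29, f = 12, h = 20.
P40 = 40 + ((40 − 29)/12)·20 = 40 + 18.3333 = 58.3333.

58.33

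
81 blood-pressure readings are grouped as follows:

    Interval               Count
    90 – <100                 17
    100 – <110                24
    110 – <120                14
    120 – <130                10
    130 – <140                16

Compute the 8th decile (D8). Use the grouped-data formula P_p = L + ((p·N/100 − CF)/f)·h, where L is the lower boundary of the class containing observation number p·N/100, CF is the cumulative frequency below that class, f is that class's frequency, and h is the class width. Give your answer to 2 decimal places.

N = 81; target position k = 80/100 · 81 = 64.8.
Cumulative frequencies: 17, 41, 55, 65, 81.
Observation 64.8 falls in the class 120 – <130.
L = 120, CF = 55, f = 10, h = 10.
P80 = 120 + ((64.8 − 55)/10)·10 = 120 + 9.8 = 129.8.

129.80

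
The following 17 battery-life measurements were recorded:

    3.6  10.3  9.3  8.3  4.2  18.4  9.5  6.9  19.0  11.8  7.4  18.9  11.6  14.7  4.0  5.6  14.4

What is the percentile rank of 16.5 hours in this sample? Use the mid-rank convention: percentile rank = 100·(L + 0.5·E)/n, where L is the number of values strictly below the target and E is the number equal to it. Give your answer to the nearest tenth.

Sorted: 3.6, 4.0, 4.2, 5.6, 6.9, 7.4, 8.3, 9.3, 9.5, 10.3, 11.6, 11.8, 14.4, 14.7, 18.4, 18.9, 19.0.
Count below 16.5: L = 14; count equal: E = 0; n = 17.
Percentile rank = 100·(14 + 0.5·0)/17 = 100·14/17 = 82.35.

82.4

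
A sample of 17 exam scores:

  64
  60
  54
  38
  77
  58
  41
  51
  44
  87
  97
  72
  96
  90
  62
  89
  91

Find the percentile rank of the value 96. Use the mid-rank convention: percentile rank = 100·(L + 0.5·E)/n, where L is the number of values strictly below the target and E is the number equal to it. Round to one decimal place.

91.2

Sorted: 38, 41, 44, 51, 54, 58, 60, 62, 64, 72, 77, 87, 89, 90, 91, 96, 97.
Count below 96: L = 15; count equal: E = 1; n = 17.
Percentile rank = 100·(15 + 0.5·1)/17 = 100·15.5/17 = 91.18.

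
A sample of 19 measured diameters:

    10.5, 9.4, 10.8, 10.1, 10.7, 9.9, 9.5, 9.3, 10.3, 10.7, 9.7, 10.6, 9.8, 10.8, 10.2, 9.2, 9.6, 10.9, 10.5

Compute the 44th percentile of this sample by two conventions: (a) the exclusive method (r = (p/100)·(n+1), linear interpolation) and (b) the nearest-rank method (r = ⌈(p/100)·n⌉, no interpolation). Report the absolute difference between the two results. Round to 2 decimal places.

Sorted: 9.2, 9.3, 9.4, 9.5, 9.6, 9.7, 9.8, 9.9, 10.1, 10.2, 10.3, 10.5, 10.5, 10.6, 10.7, 10.7, 10.8, 10.8, 10.9.
n = 19.
(a) r = 8.8; between ranks 8 (9.9) and 9 (10.1): 10.06.
(b) the nearest-rank method: rank 9 → 10.1.
|10.06 − 10.1| = 0.04.

0.04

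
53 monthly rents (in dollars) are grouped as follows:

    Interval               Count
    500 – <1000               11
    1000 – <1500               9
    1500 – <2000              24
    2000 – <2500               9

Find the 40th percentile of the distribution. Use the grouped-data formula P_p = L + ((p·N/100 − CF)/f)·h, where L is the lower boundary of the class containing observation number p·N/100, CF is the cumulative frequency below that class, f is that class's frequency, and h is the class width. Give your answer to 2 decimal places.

1525.00

N = 53; target position k = 40/100 · 53 = 21.2.
Cumulative frequencies: 11, 20, 44, 53.
Observation 21.2 falls in the class 1500 – <2000.
L = 1500, CF = 20, f = 24, h = 500.
P40 = 1500 + ((21.2 − 20)/24)·500 = 1500 + 25 = 1525.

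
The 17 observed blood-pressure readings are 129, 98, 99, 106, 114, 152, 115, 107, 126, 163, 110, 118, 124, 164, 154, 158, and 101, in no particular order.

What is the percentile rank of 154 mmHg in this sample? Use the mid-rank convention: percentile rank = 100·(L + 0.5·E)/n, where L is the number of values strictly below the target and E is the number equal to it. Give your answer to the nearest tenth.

79.4

Sorted: 98, 99, 101, 106, 107, 110, 114, 115, 118, 124, 126, 129, 152, 154, 158, 163, 164.
Count below 154: L = 13; count equal: E = 1; n = 17.
Percentile rank = 100·(13 + 0.5·1)/17 = 100·13.5/17 = 79.41.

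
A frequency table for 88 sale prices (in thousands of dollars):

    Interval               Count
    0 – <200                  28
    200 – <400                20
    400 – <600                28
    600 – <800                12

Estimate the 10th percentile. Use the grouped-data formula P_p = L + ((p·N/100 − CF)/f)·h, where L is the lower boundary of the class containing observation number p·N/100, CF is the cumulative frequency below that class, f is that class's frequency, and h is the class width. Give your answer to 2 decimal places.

62.86

N = 88; target position k = 10/100 · 88 = 8.8.
Cumulative frequencies: 28, 48, 76, 88.
Observation 8.8 falls in the class 0 – <200.
L = 0, CF = 0, f = 28, h = 200.
P10 = 0 + ((8.8 − 0)/28)·200 = 0 + 62.8571 = 62.8571.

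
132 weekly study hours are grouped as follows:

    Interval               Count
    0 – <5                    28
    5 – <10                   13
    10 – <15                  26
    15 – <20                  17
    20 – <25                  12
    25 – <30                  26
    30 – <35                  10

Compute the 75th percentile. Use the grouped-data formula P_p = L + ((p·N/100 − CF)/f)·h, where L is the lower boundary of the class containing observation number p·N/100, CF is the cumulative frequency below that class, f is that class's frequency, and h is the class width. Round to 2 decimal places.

25.58

N = 132; target position k = 75/100 · 132 = 99.
Cumulative frequencies: 28, 41, 67, 84, 96, 122, 132.
Observation 99 falls in the class 25 – <30.
L = 25, CF = 96, f = 26, h = 5.
P75 = 25 + ((99 − 96)/26)·5 = 25 + 0.576923 = 25.5769.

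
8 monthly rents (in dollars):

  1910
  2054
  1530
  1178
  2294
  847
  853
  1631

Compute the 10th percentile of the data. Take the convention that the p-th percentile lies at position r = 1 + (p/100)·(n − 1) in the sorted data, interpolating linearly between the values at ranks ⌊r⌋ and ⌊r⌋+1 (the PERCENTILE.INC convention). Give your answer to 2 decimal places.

Sorted: 847, 853, 1178, 1530, 1631, 1910, 2054, 2294.
n = 8.
r = 1 + (10/100)·(8 − 1) = 1 + 0.7 = 1.7.
Rank 1 is 847 and rank 2 is 853.
Interpolate: 847 + 0.7·(853 − 847) = 847 + 0.7·6 = 851.2.

851.20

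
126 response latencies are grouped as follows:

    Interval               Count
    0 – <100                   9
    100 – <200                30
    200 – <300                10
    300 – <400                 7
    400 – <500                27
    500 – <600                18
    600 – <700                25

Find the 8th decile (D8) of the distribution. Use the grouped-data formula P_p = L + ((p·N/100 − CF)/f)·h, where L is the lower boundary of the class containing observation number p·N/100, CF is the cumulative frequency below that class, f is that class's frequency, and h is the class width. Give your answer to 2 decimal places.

598.89

N = 126; target position k = 80/100 · 126 = 100.8.
Cumulative frequencies: 9, 39, 49, 56, 83, 101, 126.
Observation 100.8 falls in the class 500 – <600.
L = 500, CF = 83, f = 18, h = 100.
P80 = 500 + ((100.8 − 83)/18)·100 = 500 + 98.8889 = 598.889.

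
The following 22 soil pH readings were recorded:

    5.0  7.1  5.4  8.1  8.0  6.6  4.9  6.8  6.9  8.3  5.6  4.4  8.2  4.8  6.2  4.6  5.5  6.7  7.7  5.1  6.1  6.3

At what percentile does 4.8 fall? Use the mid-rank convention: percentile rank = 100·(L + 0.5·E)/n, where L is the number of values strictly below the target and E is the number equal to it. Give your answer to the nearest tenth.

11.4

Sorted: 4.4, 4.6, 4.8, 4.9, 5.0, 5.1, 5.4, 5.5, 5.6, 6.1, 6.2, 6.3, 6.6, 6.7, 6.8, 6.9, 7.1, 7.7, 8.0, 8.1, 8.2, 8.3.
Count below 4.8: L = 2; count equal: E = 1; n = 22.
Percentile rank = 100·(2 + 0.5·1)/22 = 100·2.5/22 = 11.36.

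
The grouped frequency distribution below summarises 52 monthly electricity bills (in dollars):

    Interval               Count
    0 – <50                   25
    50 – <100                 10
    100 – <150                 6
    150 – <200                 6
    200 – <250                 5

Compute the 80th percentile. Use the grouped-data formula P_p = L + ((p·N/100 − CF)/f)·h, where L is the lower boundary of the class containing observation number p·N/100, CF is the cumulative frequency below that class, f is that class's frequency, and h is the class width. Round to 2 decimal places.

N = 52; target position k = 80/100 · 52 = 41.6.
Cumulative frequencies: 25, 35, 41, 47, 52.
Observation 41.6 falls in the class 150 – <200.
L = 150, CF = 41, f = 6, h = 50.
P80 = 150 + ((41.6 − 41)/6)·50 = 150 + 5 = 155.

155.00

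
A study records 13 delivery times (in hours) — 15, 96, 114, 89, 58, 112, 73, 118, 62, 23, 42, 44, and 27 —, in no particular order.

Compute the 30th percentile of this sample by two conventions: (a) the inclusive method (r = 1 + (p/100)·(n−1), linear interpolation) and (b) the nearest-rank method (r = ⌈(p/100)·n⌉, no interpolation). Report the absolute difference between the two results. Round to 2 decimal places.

1.20

Sorted: 15, 23, 27, 42, 44, 58, 62, 73, 89, 96, 112, 114, 118.
n = 13.
(a) r = 4.6; between ranks 4 (42) and 5 (44): 43.2.
(b) the nearest-rank method: rank 4 → 42.
|43.2 − 42| = 1.2.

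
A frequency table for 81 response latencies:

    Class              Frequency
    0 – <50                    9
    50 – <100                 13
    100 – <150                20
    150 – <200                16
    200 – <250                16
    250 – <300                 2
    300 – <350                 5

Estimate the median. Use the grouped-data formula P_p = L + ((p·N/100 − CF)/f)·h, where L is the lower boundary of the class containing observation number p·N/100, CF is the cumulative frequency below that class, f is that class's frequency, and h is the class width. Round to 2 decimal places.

146.25

N = 81; target position k = 50/100 · 81 = 40.5.
Cumulative frequencies: 9, 22, 42, 58, 74, 76, 81.
Observation 40.5 falls in the class 100 – <150.
L = 100, CF = 22, f = 20, h = 50.
P50 = 100 + ((40.5 − 22)/20)·50 = 100 + 46.25 = 146.25.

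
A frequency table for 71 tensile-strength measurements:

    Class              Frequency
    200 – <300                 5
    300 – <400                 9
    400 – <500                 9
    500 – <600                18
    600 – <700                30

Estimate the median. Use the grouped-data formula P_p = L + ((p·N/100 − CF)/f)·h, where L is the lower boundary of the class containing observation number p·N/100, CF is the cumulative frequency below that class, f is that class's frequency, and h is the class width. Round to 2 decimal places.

N = 71; target position k = 50/100 · 71 = 35.5.
Cumulative frequencies: 5, 14, 23, 41, 71.
Observation 35.5 falls in the class 500 – <600.
L = 500, CF = 23, f = 18, h = 100.
P50 = 500 + ((35.5 − 23)/18)·100 = 500 + 69.4444 = 569.444.

569.44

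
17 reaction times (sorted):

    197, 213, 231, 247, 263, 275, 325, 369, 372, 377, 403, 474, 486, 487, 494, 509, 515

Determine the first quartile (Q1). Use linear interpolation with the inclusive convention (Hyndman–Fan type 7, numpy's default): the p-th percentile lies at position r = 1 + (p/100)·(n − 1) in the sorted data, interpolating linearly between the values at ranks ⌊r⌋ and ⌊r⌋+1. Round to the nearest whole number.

263

n = 17.
r = 1 + (25/100)·(17 − 1) = 1 + 4 = 5.
r is an integer, so P25 is the value at rank 5: 263.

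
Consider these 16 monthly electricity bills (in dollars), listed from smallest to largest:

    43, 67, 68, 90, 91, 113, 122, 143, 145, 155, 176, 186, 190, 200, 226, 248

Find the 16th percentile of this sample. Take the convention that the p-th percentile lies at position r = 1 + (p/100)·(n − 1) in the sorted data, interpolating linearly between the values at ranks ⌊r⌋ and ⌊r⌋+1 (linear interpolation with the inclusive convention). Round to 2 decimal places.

76.80

n = 16.
r = 1 + (16/100)·(16 − 1) = 1 + 2.4 = 3.4.
Rank 3 is 68 and rank 4 is 90.
Interpolate: 68 + 0.4·(90 − 68) = 68 + 0.4·22 = 76.8.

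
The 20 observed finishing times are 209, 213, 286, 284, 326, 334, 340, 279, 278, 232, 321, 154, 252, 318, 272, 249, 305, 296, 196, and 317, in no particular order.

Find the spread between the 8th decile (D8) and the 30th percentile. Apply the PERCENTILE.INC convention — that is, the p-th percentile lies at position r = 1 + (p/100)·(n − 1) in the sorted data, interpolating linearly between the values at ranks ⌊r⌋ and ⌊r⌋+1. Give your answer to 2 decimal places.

67.50

Sorted: 154, 196, 209, 213, 232, 249, 252, 272, 278, 279, 284, 286, 296, 305, 317, 318, 321, 326, 334, 340.
n = 20.
P30: r = 6.7; ranks 6–7 are 249, 252; interpolating gives 251.1.
P80: r = 16.2; ranks 16–17 are 318, 321; interpolating gives 318.6.
Difference: 318.6 − 251.1 = 67.5.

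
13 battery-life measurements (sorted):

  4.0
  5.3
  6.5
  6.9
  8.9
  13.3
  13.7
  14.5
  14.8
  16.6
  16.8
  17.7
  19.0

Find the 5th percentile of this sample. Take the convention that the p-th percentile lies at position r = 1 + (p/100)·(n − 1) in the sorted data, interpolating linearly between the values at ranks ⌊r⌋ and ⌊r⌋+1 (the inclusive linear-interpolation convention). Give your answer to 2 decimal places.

n = 13.
r = 1 + (5/100)·(13 − 1) = 1 + 0.6 = 1.6.
Rank 1 is 4.0 and rank 2 is 5.3.
Interpolate: 4.0 + 0.6·(5.3 − 4.0) = 4.0 + 0.6·1.3 = 4.78.

4.78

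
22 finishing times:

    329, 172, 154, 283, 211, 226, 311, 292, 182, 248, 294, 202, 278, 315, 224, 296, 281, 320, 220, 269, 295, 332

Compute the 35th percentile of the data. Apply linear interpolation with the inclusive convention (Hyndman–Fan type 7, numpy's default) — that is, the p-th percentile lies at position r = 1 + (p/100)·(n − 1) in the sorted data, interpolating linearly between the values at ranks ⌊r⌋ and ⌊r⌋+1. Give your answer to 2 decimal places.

Sorted: 154, 172, 182, 202, 211, 220, 224, 226, 248, 269, 278, 281, 283, 292, 294, 295, 296, 311, 315, 320, 329, 332.
n = 22.
r = 1 + (35/100)·(22 − 1) = 1 + 7.35 = 8.35.
Rank 8 is 226 and rank 9 is 248.
Interpolate: 226 + 0.35·(248 − 226) = 226 + 0.35·22 = 233.7.

233.70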